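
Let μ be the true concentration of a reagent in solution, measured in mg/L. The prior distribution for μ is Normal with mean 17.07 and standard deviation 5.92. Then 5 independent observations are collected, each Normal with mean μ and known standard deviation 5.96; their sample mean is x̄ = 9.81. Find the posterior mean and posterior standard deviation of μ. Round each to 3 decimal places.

Posterior mean ≈ 11.034; posterior SD ≈ 2.430

Prior precision 1/τ₀² = 1/5.92² = 0.0285336; data precision n/σ² = 5/5.96² = 0.140759.
Posterior precision = 0.0285336 + 0.140759 = 0.169293, giving posterior SD = 1/√0.169293 = 2.430.
Posterior mean = (0.0285336·17.07 + 0.140759·9.81) / 0.169293 = 11.034.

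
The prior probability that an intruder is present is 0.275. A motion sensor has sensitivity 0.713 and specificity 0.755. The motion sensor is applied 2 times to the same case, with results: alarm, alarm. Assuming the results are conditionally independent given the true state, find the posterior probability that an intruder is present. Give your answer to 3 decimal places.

With H the event that an intruder is present, the joint likelihood of the observed sequence is P(data|H) = 0.713·0.713 = 0.50837 and P(data|¬H) = 0.245·0.245 = 0.060025.
Bayes: P(H|data) = 0.275·0.50837 / (0.275·0.50837 + 0.725·0.060025) = 0.13980/0.18332 = 0.7626.

Posterior P(H) ≈ 0.763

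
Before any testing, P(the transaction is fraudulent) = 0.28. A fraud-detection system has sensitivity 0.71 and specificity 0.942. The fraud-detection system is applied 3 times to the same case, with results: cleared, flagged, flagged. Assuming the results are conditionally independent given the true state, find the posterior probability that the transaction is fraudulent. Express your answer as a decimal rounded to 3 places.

Let H be the event that the transaction is fraudulent; start with P(H) = 0.28. P('flagged'|H) = 0.71, P('flagged'|¬H) = 0.058.
Update on result 1 ('cleared'): P(H) ← 0.29·0.2800 / (0.29·0.2800 + 0.942·0.7200) = 0.081200/0.75944 = 0.1069.
Update on result 2 ('flagged'): P(H) ← 0.71·0.1069 / (0.71·0.1069 + 0.058·0.8931) = 0.075914/0.12771 = 0.5944.
Update on result 3 ('flagged'): P(H) ← 0.71·0.5944 / (0.71·0.5944 + 0.058·0.4056) = 0.42203/0.44556 = 0.9472.

Posterior P(H) ≈ 0.947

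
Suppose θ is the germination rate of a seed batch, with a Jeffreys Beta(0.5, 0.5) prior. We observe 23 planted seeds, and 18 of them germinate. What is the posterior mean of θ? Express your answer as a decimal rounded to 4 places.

Observing 18 successes and 5 failures updates Beta(0.5, 0.5) by adding the success and failure counts to the two shape parameters: α = 0.5+18 = 18.5, β = 0.5+5 = 5.5.
Posterior mean = α/(α+β) = 18.5/24 = 0.7708.

Posterior mean ≈ 0.7708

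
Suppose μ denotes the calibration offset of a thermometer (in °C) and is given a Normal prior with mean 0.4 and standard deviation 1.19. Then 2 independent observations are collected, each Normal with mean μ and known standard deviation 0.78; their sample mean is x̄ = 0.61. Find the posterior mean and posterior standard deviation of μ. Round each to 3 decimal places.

Posterior mean ≈ 0.573; posterior SD ≈ 0.500

With known σ, the Normal prior is conjugate. Weight on the data is w = (n/σ²)/(n/σ² + 1/τ₀²) = 3.28731/(3.28731+0.706165) = 0.82317.
Posterior mean = w·x̄ + (1−w)·μ₀ = 0.82317·0.61 + 0.17683·0.4 = 0.573. Posterior variance = 1/(3.28731+0.706165) = 0.250408, so SD = 0.500.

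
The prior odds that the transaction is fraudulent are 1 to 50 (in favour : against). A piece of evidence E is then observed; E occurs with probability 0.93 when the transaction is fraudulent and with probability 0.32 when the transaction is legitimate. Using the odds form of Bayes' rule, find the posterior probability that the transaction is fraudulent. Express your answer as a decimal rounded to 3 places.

Posterior probability ≈ 0.055

Prior odds = 1/50 = 0.020000.
Likelihood ratio for E = 0.93/0.32 = 2.9062.
Posterior odds = prior odds × LR = 0.058125.
Posterior probability = odds/(1+odds) = 0.058125/1.0581 = 0.055.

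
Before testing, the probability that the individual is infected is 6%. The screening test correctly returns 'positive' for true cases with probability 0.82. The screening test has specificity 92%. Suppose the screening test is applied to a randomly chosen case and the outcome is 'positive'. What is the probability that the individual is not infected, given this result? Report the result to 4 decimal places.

Let H be the event that the individual is infected. P(H) = 0.06, so P(¬H) = 0.94. With E the 'positive' result, P(E|H) = 0.82 and P(E|¬H) = 0.08.
P(E) = 0.82·0.06 + 0.08·0.94 = 0.049200 + 0.075200 = 0.12440.
By Bayes' theorem, P(H|E) = 0.049200 / 0.12440 = 0.3955. Hence P(¬H|E) = 1 − 0.3955 = 0.6045.

P(¬H | E) ≈ 0.6045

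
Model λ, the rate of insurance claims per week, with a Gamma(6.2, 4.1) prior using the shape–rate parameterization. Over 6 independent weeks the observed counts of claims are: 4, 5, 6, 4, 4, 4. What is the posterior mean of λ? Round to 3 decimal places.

Posterior mean ≈ 3.287

The Poisson likelihood adds the total count to the shape and the number of exposure periods to the rate. Here ∑xᵢ = 27 and n = 6, so shape 6.2→33.2 and rate 4.1→10.1.
E[λ | data] = 33.2/10.1 = 3.287.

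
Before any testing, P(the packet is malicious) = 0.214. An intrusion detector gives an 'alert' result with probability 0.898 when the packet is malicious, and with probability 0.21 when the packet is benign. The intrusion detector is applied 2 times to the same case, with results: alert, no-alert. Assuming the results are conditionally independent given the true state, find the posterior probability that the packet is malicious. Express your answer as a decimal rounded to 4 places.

Posterior P(H) ≈ 0.1307

Let H be the event that the packet is malicious; start with P(H) = 0.214. P('alert'|H) = 0.898, P('alert'|¬H) = 0.21.
Update on result 1 ('alert'): P(H) ← 0.898·0.2140 / (0.898·0.2140 + 0.21·0.7860) = 0.19217/0.35723 = 0.5379.
Update on result 2 ('no-alert'): P(H) ← 0.102·0.5379 / (0.102·0.5379 + 0.79·0.4621) = 0.054871/0.41989 = 0.1307.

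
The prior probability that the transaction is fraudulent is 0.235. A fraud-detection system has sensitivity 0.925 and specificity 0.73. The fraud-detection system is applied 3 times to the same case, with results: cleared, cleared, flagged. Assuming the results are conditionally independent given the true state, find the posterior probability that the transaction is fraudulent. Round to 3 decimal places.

With H the event that the transaction is fraudulent, the joint likelihood of the observed sequence is P(data|H) = 0.075·0.075·0.925 = 0.0052031 and P(data|¬H) = 0.73·0.73·0.27 = 0.14388.
Bayes: P(H|data) = 0.235·0.0052031 / (0.235·0.0052031 + 0.765·0.14388) = 0.0012227/0.11129 = 0.0110.

Posterior P(H) ≈ 0.011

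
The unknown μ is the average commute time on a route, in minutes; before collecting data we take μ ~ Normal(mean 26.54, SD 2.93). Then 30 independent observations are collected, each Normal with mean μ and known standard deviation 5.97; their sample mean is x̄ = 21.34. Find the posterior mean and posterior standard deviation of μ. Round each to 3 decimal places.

Posterior mean ≈ 21.972; posterior SD ≈ 1.022

Prior precision 1/τ₀² = 1/2.93² = 0.116484; data precision n/σ² = 30/5.97² = 0.841730.
Posterior precision = 0.116484 + 0.841730 = 0.958213, giving posterior SD = 1/√0.958213 = 1.022.
Posterior mean = (0.116484·26.54 + 0.841730·21.34) / 0.958213 = 21.972.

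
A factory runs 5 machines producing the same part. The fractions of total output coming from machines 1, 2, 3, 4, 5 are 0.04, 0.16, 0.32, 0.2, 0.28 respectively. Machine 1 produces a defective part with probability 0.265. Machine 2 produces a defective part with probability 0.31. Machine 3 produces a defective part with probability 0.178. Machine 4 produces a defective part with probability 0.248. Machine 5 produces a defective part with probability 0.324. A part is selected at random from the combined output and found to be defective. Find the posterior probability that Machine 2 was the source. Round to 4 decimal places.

Posterior probability ≈ 0.1926

Tabulate prior·likelihood by source: [1] prior 0.04, lik 0.265, product 0.01060; [2] prior 0.16, lik 0.31, product 0.04960; [3] prior 0.32, lik 0.178, product 0.05696; [4] prior 0.2, lik 0.248, product 0.04960; [5] prior 0.28, lik 0.324, product 0.09072.
Normalizing constant = 0.25748; the posterior for Machine 2 is its product over the sum, 0.04960/0.25748 = 0.1926.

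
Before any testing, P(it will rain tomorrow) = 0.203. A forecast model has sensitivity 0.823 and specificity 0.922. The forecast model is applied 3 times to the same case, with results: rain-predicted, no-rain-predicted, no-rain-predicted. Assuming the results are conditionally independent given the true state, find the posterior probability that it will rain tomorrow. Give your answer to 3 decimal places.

Let H be the event that it will rain tomorrow; start with P(H) = 0.203. P('rain-predicted'|H) = 0.823, P('rain-predicted'|¬H) = 0.078.
Update on result 1 ('rain-predicted'): P(H) ← 0.823·0.2030 / (0.823·0.2030 + 0.078·0.7970) = 0.16707/0.22923 = 0.7288.
Update on result 2 ('no-rain-predicted'): P(H) ← 0.177·0.7288 / (0.177·0.7288 + 0.922·0.2712) = 0.12900/0.37904 = 0.3403.
Update on result 3 ('no-rain-predicted'): P(H) ← 0.177·0.3403 / (0.177·0.3403 + 0.922·0.6597) = 0.060239/0.66845 = 0.0901.

Posterior P(H) ≈ 0.090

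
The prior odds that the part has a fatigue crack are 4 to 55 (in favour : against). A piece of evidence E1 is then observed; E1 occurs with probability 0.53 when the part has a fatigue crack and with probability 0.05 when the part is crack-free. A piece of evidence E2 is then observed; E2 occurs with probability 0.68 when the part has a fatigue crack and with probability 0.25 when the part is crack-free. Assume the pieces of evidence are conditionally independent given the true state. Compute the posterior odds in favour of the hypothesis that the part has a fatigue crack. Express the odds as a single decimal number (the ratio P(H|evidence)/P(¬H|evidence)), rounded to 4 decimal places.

Prior odds = 4/55 = 0.072727.
Likelihood ratio for E1 = 0.53/0.05 = 10.600.
Likelihood ratio for E2 = 0.68/0.25 = 2.7200.
Posterior odds = prior odds × LR₁ × LR₂ = 2.0969.

Posterior odds ≈ 2.0969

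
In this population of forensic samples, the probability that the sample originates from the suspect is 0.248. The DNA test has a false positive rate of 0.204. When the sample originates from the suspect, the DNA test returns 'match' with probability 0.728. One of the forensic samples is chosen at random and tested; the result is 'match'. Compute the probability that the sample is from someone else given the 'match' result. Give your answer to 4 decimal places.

Write H for 'the sample originates from the suspect'. Prior odds H:¬H = 0.248/0.752 = 0.32979. For the 'match' outcome, the likelihood ratio is 0.728/0.204 = 3.5686.
Posterior odds = 0.32979 × 3.5686 = 1.1769, so P(H|E) = 1.1769/(1+1.1769) = 0.5406. Then P(¬H|E) = 1 − 0.5406 = 0.4594.

P(¬H | E) ≈ 0.4594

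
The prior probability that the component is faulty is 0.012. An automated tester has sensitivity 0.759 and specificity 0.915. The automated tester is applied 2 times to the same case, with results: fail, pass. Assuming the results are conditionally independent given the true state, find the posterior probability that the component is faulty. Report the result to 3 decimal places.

Posterior P(H) ≈ 0.028

Let H be the event that the component is faulty; start with P(H) = 0.012. P('fail'|H) = 0.759, P('fail'|¬H) = 0.085.
Update on result 1 ('fail'): P(H) ← 0.759·0.0120 / (0.759·0.0120 + 0.085·0.9880) = 0.0091080/0.093088 = 0.0978.
Update on result 2 ('pass'): P(H) ← 0.241·0.0978 / (0.241·0.0978 + 0.915·0.9022) = 0.023580/0.84905 = 0.0278.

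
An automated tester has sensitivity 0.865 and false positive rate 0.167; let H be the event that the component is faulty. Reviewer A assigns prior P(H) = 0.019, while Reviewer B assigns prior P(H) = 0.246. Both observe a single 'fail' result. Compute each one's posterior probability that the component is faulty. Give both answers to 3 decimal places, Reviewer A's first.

Reviewer A: 0.091; Reviewer B: 0.628

P('+'|H) = 0.865, P('+'|¬H) = 0.167.
Reviewer A: numerator 0.865·0.019 = 0.016435; evidence = 0.016435+0.167·0.981 = 0.18026; posterior = 0.091.
Reviewer B: numerator 0.865·0.246 = 0.21279; evidence = 0.21279+0.167·0.754 = 0.33871; posterior = 0.628.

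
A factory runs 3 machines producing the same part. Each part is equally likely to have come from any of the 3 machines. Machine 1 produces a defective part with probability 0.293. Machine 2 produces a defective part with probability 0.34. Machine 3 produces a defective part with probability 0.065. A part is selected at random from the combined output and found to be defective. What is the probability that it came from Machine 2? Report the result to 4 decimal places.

Posterior probability ≈ 0.4871

P(defective|M1) = 0.293; P(defective|M2) = 0.34; P(defective|M3) = 0.065.
Prior × likelihood for each source: 0.333333·0.293=0.09767, 0.333333·0.34=0.1133, 0.333333·0.065=0.02167. Summing gives P(defective) = 0.23267.
P(Machine 2 | defective) = 0.1133 / 0.23267 = 0.4871.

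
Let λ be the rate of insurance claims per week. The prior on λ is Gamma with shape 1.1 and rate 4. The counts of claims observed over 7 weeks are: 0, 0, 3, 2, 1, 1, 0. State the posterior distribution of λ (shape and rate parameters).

The Poisson likelihood adds the total count to the shape and the number of exposure periods to the rate. Here ∑xᵢ = 7 and n = 7, so shape 1.1→8.1 and rate 4→11.

Posterior: Gamma(shape=8.1, rate=11)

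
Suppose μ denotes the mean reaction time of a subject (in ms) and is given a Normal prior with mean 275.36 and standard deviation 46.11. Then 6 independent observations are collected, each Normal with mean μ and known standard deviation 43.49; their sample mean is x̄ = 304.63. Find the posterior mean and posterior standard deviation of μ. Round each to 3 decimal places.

Posterior mean ≈ 300.851; posterior SD ≈ 16.569

With known σ, the Normal prior is conjugate. Weight on the data is w = (n/σ²)/(n/σ² + 1/τ₀²) = 0.00317229/(0.00317229+0.00047034) = 0.87088.
Posterior mean = w·x̄ + (1−w)·μ₀ = 0.87088·304.63 + 0.12912·275.36 = 300.851. Posterior variance = 1/(0.00317229+0.00047034) = 274.527, so SD = 16.569.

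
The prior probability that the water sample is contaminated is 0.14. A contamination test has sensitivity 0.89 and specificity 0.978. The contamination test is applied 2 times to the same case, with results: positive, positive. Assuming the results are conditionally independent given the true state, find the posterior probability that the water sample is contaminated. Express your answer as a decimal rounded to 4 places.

With H the event that the water sample is contaminated, the joint likelihood of the observed sequence is P(data|H) = 0.89·0.89 = 0.79210 and P(data|¬H) = 0.022·0.022 = 0.00048400.
Bayes: P(H|data) = 0.14·0.79210 / (0.14·0.79210 + 0.86·0.00048400) = 0.11089/0.11131 = 0.9963.

Posterior P(H) ≈ 0.9963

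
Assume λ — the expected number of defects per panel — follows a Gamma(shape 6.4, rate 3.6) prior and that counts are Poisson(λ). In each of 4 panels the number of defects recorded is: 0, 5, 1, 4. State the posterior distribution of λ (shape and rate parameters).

The Poisson likelihood adds the total count to the shape and the number of exposure periods to the rate. Here ∑xᵢ = 10 and n = 4, so shape 6.4→16.4 and rate 3.6→7.6.

Posterior: Gamma(shape=16.4, rate=7.6)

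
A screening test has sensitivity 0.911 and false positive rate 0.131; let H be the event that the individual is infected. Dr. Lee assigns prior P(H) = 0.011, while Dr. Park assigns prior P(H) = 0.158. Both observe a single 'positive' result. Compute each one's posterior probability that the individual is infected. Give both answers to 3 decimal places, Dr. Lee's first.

The likelihood ratio for a 'positive' result is 0.911/0.131 = 6.9542.
Dr. Lee: prior odds 0.011/0.989 = 0.011122; posterior odds 0.077347; posterior probability 0.072.
Dr. Park: prior odds 0.158/0.842 = 0.18765; posterior odds 1.3049; posterior probability 0.566.

Dr. Lee: 0.072; Dr. Park: 0.566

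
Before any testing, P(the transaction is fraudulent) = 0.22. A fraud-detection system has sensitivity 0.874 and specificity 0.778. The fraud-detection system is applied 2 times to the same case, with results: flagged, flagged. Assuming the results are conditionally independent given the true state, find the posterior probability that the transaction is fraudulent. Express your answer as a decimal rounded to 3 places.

Posterior P(H) ≈ 0.814

With H the event that the transaction is fraudulent, the joint likelihood of the observed sequence is P(data|H) = 0.874·0.874 = 0.76388 and P(data|¬H) = 0.222·0.222 = 0.049284.
Bayes: P(H|data) = 0.22·0.76388 / (0.22·0.76388 + 0.78·0.049284) = 0.16805/0.20649 = 0.8138.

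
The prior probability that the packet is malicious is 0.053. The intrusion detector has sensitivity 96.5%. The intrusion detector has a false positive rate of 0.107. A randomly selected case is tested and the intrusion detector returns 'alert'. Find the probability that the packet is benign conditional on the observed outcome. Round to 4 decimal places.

P(¬H | E) ≈ 0.6646

Let H be the event that the packet is malicious. P(H) = 0.053, so P(¬H) = 0.947. With E the 'alert' result, P(E|H) = 0.965 and P(E|¬H) = 0.107.
P(E) = 0.965·0.053 + 0.107·0.947 = 0.051145 + 0.10133 = 0.15247.
By Bayes' theorem, P(H|E) = 0.051145 / 0.15247 = 0.3354. Hence P(¬H|E) = 1 − 0.3354 = 0.6646.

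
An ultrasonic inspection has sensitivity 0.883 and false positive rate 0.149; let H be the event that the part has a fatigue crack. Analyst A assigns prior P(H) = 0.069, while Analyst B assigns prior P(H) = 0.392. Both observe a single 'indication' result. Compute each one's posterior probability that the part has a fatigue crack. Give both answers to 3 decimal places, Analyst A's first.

Analyst A: 0.305; Analyst B: 0.793

The likelihood ratio for an 'indication' result is 0.883/0.149 = 5.9262.
Analyst A: prior odds 0.069/0.931 = 0.074114; posterior odds 0.43921; posterior probability 0.305.
Analyst B: prior odds 0.392/0.608 = 0.64474; posterior odds 3.8208; posterior probability 0.793.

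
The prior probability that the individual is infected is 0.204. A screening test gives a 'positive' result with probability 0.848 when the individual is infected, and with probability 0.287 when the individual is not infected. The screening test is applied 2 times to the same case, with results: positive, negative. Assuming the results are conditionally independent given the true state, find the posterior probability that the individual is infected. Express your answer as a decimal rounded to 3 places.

Let H be the event that the individual is infected; start with P(H) = 0.204. P('positive'|H) = 0.848, P('positive'|¬H) = 0.287.
Update on result 1 ('positive'): P(H) ← 0.848·0.2040 / (0.848·0.2040 + 0.287·0.7960) = 0.17299/0.40144 = 0.4309.
Update on result 2 ('negative'): P(H) ← 0.152·0.4309 / (0.152·0.4309 + 0.713·0.5691) = 0.065501/0.47125 = 0.1390.

Posterior P(H) ≈ 0.139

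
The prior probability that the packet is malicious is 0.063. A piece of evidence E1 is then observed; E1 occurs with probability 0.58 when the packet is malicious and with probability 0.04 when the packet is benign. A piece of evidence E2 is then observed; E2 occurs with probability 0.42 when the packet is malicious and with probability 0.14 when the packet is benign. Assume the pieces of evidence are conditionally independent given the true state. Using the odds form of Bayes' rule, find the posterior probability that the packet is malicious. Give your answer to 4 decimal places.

Posterior probability ≈ 0.7452

Prior odds = 0.063/(1−0.063) = 0.067236. In log-odds, ln(0.067236) = -2.6995.
Add log likelihood ratios: ln(14.500) + ln(3.0000) = 3.7728.
Posterior log-odds = 1.0732, so posterior odds = exp(1.0732) = 2.9248. Converting, P(H|E) = 2.9248/3.9248 = 0.7452.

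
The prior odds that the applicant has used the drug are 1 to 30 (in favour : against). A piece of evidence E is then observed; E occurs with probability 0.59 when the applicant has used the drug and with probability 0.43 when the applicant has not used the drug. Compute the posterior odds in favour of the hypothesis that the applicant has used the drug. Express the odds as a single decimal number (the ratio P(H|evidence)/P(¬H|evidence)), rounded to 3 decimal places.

Prior odds = 1/30 = 0.033333. In log-odds, ln(0.033333) = -3.4012.
Add log likelihood ratio: ln(1.3721) = 0.31634.
Posterior log-odds = -3.0849, so posterior odds = exp(-3.0849) = 0.045736.

Posterior odds ≈ 0.046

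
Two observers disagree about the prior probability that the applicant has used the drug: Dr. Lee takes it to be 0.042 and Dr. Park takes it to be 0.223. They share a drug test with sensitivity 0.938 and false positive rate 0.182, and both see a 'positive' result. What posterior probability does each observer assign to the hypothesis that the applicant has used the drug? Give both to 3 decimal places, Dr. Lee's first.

P('+'|H) = 0.938, P('+'|¬H) = 0.182.
Dr. Lee: numerator 0.938·0.042 = 0.039396; evidence = 0.039396+0.182·0.958 = 0.21375; posterior = 0.184.
Dr. Park: numerator 0.938·0.223 = 0.20917; evidence = 0.20917+0.182·0.777 = 0.35059; posterior = 0.597.

Dr. Lee: 0.184; Dr. Park: 0.597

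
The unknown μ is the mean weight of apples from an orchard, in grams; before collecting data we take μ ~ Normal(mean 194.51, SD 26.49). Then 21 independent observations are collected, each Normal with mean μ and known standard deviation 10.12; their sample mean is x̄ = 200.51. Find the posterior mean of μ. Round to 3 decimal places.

Prior precision 1/τ₀² = 1/26.49² = 0.00142507; data precision n/σ² = 21/10.12² = 0.205049.
Posterior precision = 0.00142507 + 0.205049 = 0.206474.
Posterior mean = (0.00142507·194.51 + 0.205049·200.51) / 0.206474 = 200.469.

Posterior mean ≈ 200.469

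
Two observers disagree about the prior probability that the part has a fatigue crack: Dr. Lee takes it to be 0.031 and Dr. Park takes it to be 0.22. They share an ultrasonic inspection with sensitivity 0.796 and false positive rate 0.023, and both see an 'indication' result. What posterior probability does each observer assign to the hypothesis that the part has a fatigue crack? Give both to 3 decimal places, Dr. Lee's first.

Dr. Lee: 0.525; Dr. Park: 0.907

P('+'|H) = 0.796, P('+'|¬H) = 0.023.
Dr. Lee: numerator 0.796·0.031 = 0.024676; evidence = 0.024676+0.023·0.969 = 0.046963; posterior = 0.525.
Dr. Park: numerator 0.796·0.22 = 0.17512; evidence = 0.17512+0.023·0.78 = 0.19306; posterior = 0.907.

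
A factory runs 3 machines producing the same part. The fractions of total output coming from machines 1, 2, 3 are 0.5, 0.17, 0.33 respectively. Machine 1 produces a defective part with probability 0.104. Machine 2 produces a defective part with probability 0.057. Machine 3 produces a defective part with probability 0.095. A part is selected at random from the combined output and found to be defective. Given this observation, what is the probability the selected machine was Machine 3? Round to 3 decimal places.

Tabulate prior·likelihood by source: [1] prior 0.5, lik 0.104, product 0.05200; [2] prior 0.17, lik 0.057, product 0.009690; [3] prior 0.33, lik 0.095, product 0.03135.
Normalizing constant = 0.093040; the posterior for Machine 3 is its product over the sum, 0.03135/0.093040 = 0.337.

Posterior probability ≈ 0.337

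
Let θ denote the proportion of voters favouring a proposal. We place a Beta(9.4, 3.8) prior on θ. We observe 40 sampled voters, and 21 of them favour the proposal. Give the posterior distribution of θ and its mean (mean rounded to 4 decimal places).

Posterior: Beta(30.4, 22.8); mean ≈ 0.5714

The binomial likelihood is conjugate to the Beta prior: with 21 successes and 19 failures, the posterior is Beta(9.4+21, 3.8+19) = Beta(30.4, 22.8).
Posterior mean = α/(α+β) = 30.4/53.2 = 0.5714.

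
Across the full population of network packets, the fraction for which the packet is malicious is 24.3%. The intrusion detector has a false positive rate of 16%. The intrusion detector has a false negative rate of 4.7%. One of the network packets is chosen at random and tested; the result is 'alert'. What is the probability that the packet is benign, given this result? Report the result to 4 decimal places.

P(¬H | E) ≈ 0.3434

Write H for 'the packet is malicious'. Prior odds H:¬H = 0.243/0.757 = 0.32100. For the 'alert' outcome, the likelihood ratio is 0.953/0.16 = 5.9562.
Posterior odds = 0.32100 × 5.9562 = 1.9120, so P(H|E) = 1.9120/(1+1.9120) = 0.6566. Then P(¬H|E) = 1 − 0.6566 = 0.3434.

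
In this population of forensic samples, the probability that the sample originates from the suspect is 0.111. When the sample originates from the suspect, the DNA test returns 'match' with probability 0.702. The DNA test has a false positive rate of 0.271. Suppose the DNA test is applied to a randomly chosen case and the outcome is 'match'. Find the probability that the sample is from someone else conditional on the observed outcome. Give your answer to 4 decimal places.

P(¬H | E) ≈ 0.7556

Let H be the event that the sample originates from the suspect. P(H) = 0.111, so P(¬H) = 0.889. With E the 'match' result, P(E|H) = 0.702 and P(E|¬H) = 0.271.
P(E) = 0.702·0.111 + 0.271·0.889 = 0.077922 + 0.24092 = 0.31884.
By Bayes' theorem, P(H|E) = 0.077922 / 0.31884 = 0.2444. Hence P(¬H|E) = 1 − 0.2444 = 0.7556.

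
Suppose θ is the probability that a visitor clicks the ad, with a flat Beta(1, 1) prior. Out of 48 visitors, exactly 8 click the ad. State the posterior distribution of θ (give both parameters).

The binomial likelihood is conjugate to the Beta prior: with 8 successes and 40 failures, the posterior is Beta(1+8, 1+40) = Beta(9, 41).

Posterior: Beta(9, 41)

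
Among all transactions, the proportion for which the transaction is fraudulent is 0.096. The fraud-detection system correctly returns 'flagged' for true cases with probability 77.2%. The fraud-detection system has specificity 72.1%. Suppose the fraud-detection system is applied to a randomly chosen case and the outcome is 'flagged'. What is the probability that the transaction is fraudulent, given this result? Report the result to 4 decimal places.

Write H for 'the transaction is fraudulent'. Prior odds H:¬H = 0.096/0.904 = 0.10619. For the 'flagged' outcome, the likelihood ratio is 0.772/0.279 = 2.7670.
Posterior odds = 0.10619 × 2.7670 = 0.29384, so P(H|E) = 0.29384/(1+0.29384) = 0.2271.

P(H | E) ≈ 0.2271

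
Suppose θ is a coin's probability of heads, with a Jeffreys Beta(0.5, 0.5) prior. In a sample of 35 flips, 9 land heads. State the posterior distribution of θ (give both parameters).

Posterior: Beta(9.5, 26.5)

The binomial likelihood is conjugate to the Beta prior: with 9 successes and 26 failures, the posterior is Beta(0.5+9, 0.5+26) = Beta(9.5, 26.5).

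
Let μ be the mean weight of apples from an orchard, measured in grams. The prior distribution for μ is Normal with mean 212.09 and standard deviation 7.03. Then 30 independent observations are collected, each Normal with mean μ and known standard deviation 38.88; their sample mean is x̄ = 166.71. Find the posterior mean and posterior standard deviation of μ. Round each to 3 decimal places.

Posterior mean ≈ 189.620; posterior SD ≈ 4.995

With known σ, the Normal prior is conjugate. Weight on the data is w = (n/σ²)/(n/σ² + 1/τ₀²) = 0.0198458/(0.0198458+0.0202344) = 0.49515.
Posterior mean = w·x̄ + (1−w)·μ₀ = 0.49515·166.71 + 0.50485·212.09 = 189.620. Posterior variance = 1/(0.0198458+0.0202344) = 24.9500, so SD = 4.995.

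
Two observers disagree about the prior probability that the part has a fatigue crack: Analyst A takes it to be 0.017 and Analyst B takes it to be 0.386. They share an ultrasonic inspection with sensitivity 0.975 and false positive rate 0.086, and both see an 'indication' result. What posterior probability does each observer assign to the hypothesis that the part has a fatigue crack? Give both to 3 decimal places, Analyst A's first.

Analyst A: 0.164; Analyst B: 0.877

The likelihood ratio for an 'indication' result is 0.975/0.086 = 11.337.
Analyst A: prior odds 0.017/0.983 = 0.017294; posterior odds 0.19607; posterior probability 0.164.
Analyst B: prior odds 0.386/0.614 = 0.62866; posterior odds 7.1273; posterior probability 0.877.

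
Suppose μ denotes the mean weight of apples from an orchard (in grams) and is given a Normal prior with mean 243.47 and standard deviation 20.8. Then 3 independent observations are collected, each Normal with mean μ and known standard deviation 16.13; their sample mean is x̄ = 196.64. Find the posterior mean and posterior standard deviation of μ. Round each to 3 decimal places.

With known σ, the Normal prior is conjugate. Weight on the data is w = (n/σ²)/(n/σ² + 1/τ₀²) = 0.0115306/(0.0115306+0.00231139) = 0.83302.
Posterior mean = w·x̄ + (1−w)·μ₀ = 0.83302·196.64 + 0.16698·243.47 = 204.460. Posterior variance = 1/(0.0115306+0.00231139) = 72.2439, so SD = 8.500.

Posterior mean ≈ 204.460; posterior SD ≈ 8.500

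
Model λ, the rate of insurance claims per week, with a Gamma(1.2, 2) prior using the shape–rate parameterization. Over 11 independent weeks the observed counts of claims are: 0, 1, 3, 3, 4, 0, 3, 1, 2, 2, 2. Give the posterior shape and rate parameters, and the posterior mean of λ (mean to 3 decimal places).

Posterior: Gamma(shape=22.2, rate=13); mean ≈ 1.708

Total count ∑xᵢ = 21 over n = 11 weeks.
Gamma is conjugate to the Poisson likelihood: posterior is Gamma(shape = 1.2+21 = 22.2, rate = 2+11 = 13).
Posterior mean = shape/rate = 22.2/13 = 1.708.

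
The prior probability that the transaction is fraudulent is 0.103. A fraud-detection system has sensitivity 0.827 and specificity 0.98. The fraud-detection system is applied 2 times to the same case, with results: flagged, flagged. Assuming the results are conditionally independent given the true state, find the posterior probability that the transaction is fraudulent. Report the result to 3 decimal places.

With H the event that the transaction is fraudulent, the joint likelihood of the observed sequence is P(data|H) = 0.827·0.827 = 0.68393 and P(data|¬H) = 0.02·0.02 = 0.00040000.
Bayes: P(H|data) = 0.103·0.68393 / (0.103·0.68393 + 0.897·0.00040000) = 0.070445/0.070803 = 0.9949.

Posterior P(H) ≈ 0.995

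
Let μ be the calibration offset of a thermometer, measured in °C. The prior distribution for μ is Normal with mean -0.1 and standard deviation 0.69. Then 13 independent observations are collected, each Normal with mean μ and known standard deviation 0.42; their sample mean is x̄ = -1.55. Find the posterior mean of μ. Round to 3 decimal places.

Posterior mean ≈ -1.510

With known σ, the Normal prior is conjugate. Weight on the data is w = (n/σ²)/(n/σ² + 1/τ₀²) = 73.6961/(73.6961+2.10040) = 0.97229.
Posterior mean = w·x̄ + (1−w)·μ₀ = 0.97229·-1.55 + 0.027711·-0.1 = -1.510.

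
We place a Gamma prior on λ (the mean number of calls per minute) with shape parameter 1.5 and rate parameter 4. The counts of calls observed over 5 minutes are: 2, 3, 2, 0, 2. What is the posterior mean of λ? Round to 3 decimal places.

The Poisson likelihood adds the total count to the shape and the number of exposure periods to the rate. Here ∑xᵢ = 9 and n = 5, so shape 1.5→10.5 and rate 4→9.
Posterior mean = shape/rate = 10.5/9 = 1.167.

Posterior mean ≈ 1.167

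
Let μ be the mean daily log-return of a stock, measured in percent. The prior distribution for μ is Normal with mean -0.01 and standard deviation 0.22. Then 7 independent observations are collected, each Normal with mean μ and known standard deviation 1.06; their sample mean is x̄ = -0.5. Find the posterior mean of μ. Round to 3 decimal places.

Posterior mean ≈ -0.124

Prior precision 1/τ₀² = 1/0.22² = 20.6612; data precision n/σ² = 7/1.06² = 6.22998.
Posterior precision = 20.6612 + 6.22998 = 26.8911.
Posterior mean = (20.6612·-0.01 + 6.22998·-0.5) / 26.8911 = -0.124.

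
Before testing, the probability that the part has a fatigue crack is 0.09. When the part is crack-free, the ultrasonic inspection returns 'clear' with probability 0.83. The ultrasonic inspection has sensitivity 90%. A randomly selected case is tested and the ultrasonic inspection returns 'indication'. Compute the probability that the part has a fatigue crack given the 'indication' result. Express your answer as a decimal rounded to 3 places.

Let H be the event that the part has a fatigue crack. P(H) = 0.09, so P(¬H) = 0.91. With E the 'indication' result, P(E|H) = 0.9 and P(E|¬H) = 0.17.
P(E) = 0.9·0.09 + 0.17·0.91 = 0.081000 + 0.15470 = 0.23570.
By Bayes' theorem, P(H|E) = 0.081000 / 0.23570 = 0.344.

P(H | E) ≈ 0.344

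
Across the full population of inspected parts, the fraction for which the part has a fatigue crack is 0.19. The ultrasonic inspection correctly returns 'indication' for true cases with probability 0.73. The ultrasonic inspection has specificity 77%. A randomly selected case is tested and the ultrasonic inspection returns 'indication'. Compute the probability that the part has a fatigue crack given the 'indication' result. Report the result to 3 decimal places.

Let H be the event that the part has a fatigue crack. P(H) = 0.19, so P(¬H) = 0.81. With E the 'indication' result, P(E|H) = 0.73 and P(E|¬H) = 0.23.
P(E) = 0.73·0.19 + 0.23·0.81 = 0.13870 + 0.18630 = 0.32500.
By Bayes' theorem, P(H|E) = 0.13870 / 0.32500 = 0.427.

P(H | E) ≈ 0.427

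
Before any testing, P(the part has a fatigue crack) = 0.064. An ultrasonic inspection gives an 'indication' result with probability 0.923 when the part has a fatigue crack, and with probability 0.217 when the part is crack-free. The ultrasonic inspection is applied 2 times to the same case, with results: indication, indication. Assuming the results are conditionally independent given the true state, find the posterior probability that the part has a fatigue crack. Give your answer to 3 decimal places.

With H the event that the part has a fatigue crack, the joint likelihood of the observed sequence is P(data|H) = 0.923·0.923 = 0.85193 and P(data|¬H) = 0.217·0.217 = 0.047089.
Bayes: P(H|data) = 0.064·0.85193 / (0.064·0.85193 + 0.936·0.047089) = 0.054523/0.098599 = 0.5530.

Posterior P(H) ≈ 0.553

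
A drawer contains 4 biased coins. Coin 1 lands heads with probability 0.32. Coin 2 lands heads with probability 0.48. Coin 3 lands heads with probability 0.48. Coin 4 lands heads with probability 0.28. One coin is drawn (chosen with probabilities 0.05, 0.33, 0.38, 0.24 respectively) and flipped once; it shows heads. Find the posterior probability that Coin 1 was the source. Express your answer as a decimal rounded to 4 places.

Posterior probability ≈ 0.0377

P(heads|C1) = 0.32; P(heads|C2) = 0.48; P(heads|C3) = 0.48; P(heads|C4) = 0.28.
Prior × likelihood for each source: 0.05·0.32=0.01600, 0.33·0.48=0.1584, 0.38·0.48=0.1824, 0.24·0.28=0.06720. Summing gives P(heads) = 0.42400.
P(Coin 1 | heads) = 0.01600 / 0.42400 = 0.0377.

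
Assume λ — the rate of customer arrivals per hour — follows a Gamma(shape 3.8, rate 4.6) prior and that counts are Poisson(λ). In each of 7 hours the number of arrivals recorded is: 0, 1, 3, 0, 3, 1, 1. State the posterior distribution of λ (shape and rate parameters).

The Poisson likelihood adds the total count to the shape and the number of exposure periods to the rate. Here ∑xᵢ = 9 and n = 7, so shape 3.8→12.8 and rate 4.6→11.6.

Posterior: Gamma(shape=12.8, rate=11.6)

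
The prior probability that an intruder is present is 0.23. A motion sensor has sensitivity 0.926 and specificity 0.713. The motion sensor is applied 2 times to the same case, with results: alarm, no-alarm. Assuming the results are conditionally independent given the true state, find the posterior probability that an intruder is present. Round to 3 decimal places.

Let H be the event that an intruder is present; start with P(H) = 0.23. P('alarm'|H) = 0.926, P('alarm'|¬H) = 0.287.
Update on result 1 ('alarm'): P(H) ← 0.926·0.2300 / (0.926·0.2300 + 0.287·0.7700) = 0.21298/0.43397 = 0.4908.
Update on result 2 ('no-alarm'): P(H) ← 0.074·0.4908 / (0.074·0.4908 + 0.713·0.5092) = 0.036317/0.39940 = 0.0909.

Posterior P(H) ≈ 0.091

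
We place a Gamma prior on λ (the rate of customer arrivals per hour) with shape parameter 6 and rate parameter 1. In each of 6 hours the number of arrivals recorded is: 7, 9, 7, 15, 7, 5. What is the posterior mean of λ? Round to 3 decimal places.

Total count ∑xᵢ = 50 over n = 6 hours.
Gamma is conjugate to the Poisson likelihood: posterior is Gamma(shape = 6+50 = 56, rate = 1+6 = 7).
Posterior mean = shape/rate = 56/7 = 8.000.

Posterior mean ≈ 8.000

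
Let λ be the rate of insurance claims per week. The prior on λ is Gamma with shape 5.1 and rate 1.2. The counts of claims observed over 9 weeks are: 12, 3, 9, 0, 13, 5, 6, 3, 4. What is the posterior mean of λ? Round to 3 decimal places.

Posterior mean ≈ 5.892

Total count ∑xᵢ = 55 over n = 9 weeks.
Gamma is conjugate to the Poisson likelihood: posterior is Gamma(shape = 5.1+55 = 60.1, rate = 1.2+9 = 10.2).
E[λ | data] = 60.1/10.2 = 5.892.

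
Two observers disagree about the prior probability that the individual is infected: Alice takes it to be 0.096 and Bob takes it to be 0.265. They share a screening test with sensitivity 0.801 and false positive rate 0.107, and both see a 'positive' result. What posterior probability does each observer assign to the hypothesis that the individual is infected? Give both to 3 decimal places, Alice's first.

P('+'|H) = 0.801, P('+'|¬H) = 0.107.
Alice: numerator 0.801·0.096 = 0.076896; evidence = 0.076896+0.107·0.904 = 0.17362; posterior = 0.443.
Bob: numerator 0.801·0.265 = 0.21227; evidence = 0.21227+0.107·0.735 = 0.29091; posterior = 0.730.

Alice: 0.443; Bob: 0.730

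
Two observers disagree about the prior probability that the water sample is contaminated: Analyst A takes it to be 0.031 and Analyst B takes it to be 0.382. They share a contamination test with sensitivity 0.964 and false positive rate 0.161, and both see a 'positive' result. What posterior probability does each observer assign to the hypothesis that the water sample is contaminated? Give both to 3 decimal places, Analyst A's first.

P('+'|H) = 0.964, P('+'|¬H) = 0.161.
Analyst A: numerator 0.964·0.031 = 0.029884; evidence = 0.029884+0.161·0.969 = 0.18589; posterior = 0.161.
Analyst B: numerator 0.964·0.382 = 0.36825; evidence = 0.36825+0.161·0.618 = 0.46775; posterior = 0.787.

Analyst A: 0.161; Analyst B: 0.787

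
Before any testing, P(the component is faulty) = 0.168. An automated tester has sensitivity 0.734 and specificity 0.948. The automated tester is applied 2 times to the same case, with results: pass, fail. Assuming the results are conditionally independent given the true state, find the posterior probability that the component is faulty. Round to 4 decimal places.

Let H be the event that the component is faulty; start with P(H) = 0.168. P('fail'|H) = 0.734, P('fail'|¬H) = 0.052.
Update on result 1 ('pass'): P(H) ← 0.266·0.1680 / (0.266·0.1680 + 0.948·0.8320) = 0.044688/0.83342 = 0.0536.
Update on result 2 ('fail'): P(H) ← 0.734·0.0536 / (0.734·0.0536 + 0.052·0.9464) = 0.039357/0.088569 = 0.4444.

Posterior P(H) ≈ 0.4444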